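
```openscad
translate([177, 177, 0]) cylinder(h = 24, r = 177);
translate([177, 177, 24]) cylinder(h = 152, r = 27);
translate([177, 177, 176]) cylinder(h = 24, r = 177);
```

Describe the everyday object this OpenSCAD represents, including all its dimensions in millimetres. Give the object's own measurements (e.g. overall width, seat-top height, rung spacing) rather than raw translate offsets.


A spool: two coaxial disc flanges of radius 177 mm and thickness 24 mm, joined by a core cylinder of radius 27 mm and height 152 mm. The lower flange rests on z = 0 and the three cylinders share a vertical axis.


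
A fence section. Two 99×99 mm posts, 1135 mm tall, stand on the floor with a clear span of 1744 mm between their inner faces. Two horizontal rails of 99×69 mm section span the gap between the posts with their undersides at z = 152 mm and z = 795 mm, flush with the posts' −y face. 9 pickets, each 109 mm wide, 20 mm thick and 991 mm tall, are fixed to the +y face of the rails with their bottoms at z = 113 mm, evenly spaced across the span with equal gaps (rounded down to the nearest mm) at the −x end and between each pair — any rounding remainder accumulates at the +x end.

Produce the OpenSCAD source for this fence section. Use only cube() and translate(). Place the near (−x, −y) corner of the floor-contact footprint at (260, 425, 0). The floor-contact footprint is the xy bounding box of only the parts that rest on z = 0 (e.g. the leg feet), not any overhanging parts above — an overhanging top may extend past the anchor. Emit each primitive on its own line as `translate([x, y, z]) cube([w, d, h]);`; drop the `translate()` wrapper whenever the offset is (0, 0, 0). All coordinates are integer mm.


translate([260, 425, 0]) cube([99, 99, 1135]);
translate([2103, 425, 0]) cube([99, 99, 1135]);
translate([359, 425, 152]) cube([1744, 99, 69]);
translate([359, 425, 795]) cube([1744, 99, 69]);
translate([435, 524, 113]) cube([109, 20, 991]);
translate([620, 524, 113]) cube([109, 20, 991]);
translate([805, 524, 113]) cube([109, 20, 991]);
translate([990, 524, 113]) cube([109, 20, 991]);
translate([1175, 524, 113]) cube([109, 20, 991]);
translate([1360, 524, 113]) cube([109, 20, 991]);
translate([1545, 524, 113]) cube([109, 20, 991]);
translate([1730, 524, 113]) cube([109, 20, 991]);
translate([1915, 524, 113]) cube([109, 20, 991]);


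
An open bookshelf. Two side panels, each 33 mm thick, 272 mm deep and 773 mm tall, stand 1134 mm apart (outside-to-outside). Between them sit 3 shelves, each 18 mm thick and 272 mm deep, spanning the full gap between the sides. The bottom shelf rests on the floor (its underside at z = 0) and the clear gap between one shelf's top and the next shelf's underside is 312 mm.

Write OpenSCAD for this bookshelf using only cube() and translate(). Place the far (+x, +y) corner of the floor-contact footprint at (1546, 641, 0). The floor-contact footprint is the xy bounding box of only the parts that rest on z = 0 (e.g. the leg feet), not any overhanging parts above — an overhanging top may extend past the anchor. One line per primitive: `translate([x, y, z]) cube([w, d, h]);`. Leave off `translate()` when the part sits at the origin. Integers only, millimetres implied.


translate([412, 369, 0]) cube([33, 272, 773]);
translate([1513, 369, 0]) cube([33, 272, 773]);
translate([445, 369, 0]) cube([1068, 272, 18]);
translate([445, 369, 330]) cube([1068, 272, 18]);
translate([445, 369, 660]) cube([1068, 272, 18]);


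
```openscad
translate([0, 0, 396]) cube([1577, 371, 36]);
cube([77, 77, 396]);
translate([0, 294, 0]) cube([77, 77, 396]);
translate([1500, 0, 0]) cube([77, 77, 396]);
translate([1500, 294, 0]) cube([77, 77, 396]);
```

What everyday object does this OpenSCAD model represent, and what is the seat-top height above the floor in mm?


A bench. The seat-top height is 432 mm.

A long slab on four corner posts — a bench. The slab sits at z = 396 with thickness 36, so the top is 396 + 36 = 432 mm.


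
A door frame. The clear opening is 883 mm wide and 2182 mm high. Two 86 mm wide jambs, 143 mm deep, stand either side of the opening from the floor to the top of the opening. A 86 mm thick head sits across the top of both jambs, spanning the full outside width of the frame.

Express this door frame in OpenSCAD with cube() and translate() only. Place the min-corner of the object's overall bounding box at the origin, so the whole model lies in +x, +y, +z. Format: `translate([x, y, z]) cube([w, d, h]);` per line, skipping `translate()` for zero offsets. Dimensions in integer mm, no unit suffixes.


cube([86, 143, 2182]);
translate([969, 0, 0]) cube([86, 143, 2182]);
translate([0, 0, 2182]) cube([1055, 143, 86]);


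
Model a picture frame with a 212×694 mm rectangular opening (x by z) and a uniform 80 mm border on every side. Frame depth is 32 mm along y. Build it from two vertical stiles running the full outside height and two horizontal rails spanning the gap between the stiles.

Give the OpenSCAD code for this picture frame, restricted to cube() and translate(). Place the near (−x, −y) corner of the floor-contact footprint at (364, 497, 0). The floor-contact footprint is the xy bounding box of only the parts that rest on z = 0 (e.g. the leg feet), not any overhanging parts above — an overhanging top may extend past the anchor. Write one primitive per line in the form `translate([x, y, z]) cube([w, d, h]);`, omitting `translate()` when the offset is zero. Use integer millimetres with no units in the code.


translate([364, 497, 0]) cube([80, 32, 854]);
translate([656, 497, 0]) cube([80, 32, 854]);
translate([444, 497, 0]) cube([212, 32, 80]);
translate([444, 497, 774]) cube([212, 32, 80]);


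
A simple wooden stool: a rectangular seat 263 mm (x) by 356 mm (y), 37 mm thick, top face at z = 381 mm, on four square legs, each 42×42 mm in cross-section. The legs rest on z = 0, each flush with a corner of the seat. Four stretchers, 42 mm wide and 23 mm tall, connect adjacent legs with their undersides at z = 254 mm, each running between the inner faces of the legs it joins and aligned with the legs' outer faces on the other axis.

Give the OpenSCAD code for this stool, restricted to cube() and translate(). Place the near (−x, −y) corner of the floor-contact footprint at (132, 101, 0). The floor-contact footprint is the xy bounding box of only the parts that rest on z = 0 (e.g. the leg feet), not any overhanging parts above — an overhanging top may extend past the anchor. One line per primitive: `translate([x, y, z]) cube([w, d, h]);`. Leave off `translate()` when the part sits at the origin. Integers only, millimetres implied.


translate([132, 101, 344]) cube([263, 356, 37]);
translate([132, 101, 0]) cube([42, 42, 344]);
translate([353, 101, 0]) cube([42, 42, 344]);
translate([132, 415, 0]) cube([42, 42, 344]);
translate([353, 415, 0]) cube([42, 42, 344]);
translate([174, 101, 254]) cube([179, 42, 23]);
translate([174, 415, 254]) cube([179, 42, 23]);
translate([132, 143, 254]) cube([42, 272, 23]);
translate([353, 143, 254]) cube([42, 272, 23]);


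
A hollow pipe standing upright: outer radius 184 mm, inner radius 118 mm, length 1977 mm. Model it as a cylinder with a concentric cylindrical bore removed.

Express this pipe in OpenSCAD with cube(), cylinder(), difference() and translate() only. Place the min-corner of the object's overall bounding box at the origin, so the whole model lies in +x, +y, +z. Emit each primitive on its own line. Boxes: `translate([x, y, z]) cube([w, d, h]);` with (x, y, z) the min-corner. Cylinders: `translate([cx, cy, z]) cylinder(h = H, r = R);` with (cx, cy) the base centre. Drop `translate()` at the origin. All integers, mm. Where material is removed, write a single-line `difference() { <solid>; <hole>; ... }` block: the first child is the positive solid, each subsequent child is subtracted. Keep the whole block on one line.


difference() { translate([184, 184, 0]) cylinder(h = 1977, r = 184); translate([184, 184, 0]) cylinder(h = 1977, r = 118); }


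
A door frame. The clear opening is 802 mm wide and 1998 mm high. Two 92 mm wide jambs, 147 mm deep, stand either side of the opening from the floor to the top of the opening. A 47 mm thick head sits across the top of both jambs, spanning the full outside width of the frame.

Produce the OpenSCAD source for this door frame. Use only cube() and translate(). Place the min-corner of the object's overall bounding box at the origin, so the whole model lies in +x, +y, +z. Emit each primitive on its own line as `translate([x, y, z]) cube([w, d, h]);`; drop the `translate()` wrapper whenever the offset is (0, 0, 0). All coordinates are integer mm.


cube([92, 147, 1998]);
translate([894, 0, 0]) cube([92, 147, 1998]);
translate([0, 0, 1998]) cube([986, 147, 47]);


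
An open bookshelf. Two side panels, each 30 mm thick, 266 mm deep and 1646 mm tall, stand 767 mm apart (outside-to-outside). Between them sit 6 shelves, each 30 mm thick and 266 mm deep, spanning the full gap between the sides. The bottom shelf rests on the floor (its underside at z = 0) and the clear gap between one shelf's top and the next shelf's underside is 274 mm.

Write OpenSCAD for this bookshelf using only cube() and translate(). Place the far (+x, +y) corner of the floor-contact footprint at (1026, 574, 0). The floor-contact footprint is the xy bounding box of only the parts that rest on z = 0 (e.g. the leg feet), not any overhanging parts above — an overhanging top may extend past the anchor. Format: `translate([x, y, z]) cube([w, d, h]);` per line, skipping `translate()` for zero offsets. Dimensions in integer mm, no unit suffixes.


translate([259, 308, 0]) cube([30, 266, 1646]);
translate([996, 308, 0]) cube([30, 266, 1646]);
translate([289, 308, 0]) cube([707, 266, 30]);
translate([289, 308, 304]) cube([707, 266, 30]);
translate([289, 308, 608]) cube([707, 266, 30]);
translate([289, 308, 912]) cube([707, 266, 30]);
translate([289, 308, 1216]) cube([707, 266, 30]);
translate([289, 308, 1520]) cube([707, 266, 30]);


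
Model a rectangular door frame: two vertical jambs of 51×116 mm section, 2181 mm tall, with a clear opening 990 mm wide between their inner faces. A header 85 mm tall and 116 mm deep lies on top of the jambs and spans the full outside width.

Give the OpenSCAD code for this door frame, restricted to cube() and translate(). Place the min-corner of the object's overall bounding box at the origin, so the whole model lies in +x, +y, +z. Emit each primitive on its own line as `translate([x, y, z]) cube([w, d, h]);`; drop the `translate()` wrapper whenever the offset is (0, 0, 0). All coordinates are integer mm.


cube([51, 116, 2181]);
translate([1041, 0, 0]) cube([51, 116, 2181]);
translate([0, 0, 2181]) cube([1092, 116, 85]);


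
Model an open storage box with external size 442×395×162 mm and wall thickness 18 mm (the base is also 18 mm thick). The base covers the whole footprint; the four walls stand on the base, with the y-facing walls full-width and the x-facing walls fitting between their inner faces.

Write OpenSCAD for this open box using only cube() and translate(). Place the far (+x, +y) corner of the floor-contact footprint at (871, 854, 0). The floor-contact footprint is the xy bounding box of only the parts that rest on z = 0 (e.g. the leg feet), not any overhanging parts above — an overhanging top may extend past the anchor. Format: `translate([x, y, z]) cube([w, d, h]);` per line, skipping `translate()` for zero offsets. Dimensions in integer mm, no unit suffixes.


translate([429, 459, 0]) cube([442, 395, 18]);
translate([429, 459, 18]) cube([442, 18, 144]);
translate([429, 836, 18]) cube([442, 18, 144]);
translate([429, 477, 18]) cube([18, 359, 144]);
translate([853, 477, 18]) cube([18, 359, 144]);


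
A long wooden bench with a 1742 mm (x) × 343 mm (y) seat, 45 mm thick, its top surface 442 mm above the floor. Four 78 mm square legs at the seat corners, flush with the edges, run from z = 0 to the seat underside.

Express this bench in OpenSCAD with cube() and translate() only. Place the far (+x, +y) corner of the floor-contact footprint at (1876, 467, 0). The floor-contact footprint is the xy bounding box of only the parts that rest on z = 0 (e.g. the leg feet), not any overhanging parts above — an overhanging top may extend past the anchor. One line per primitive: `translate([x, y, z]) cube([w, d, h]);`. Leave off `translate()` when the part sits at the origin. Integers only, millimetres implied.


// leg_h = 442 − 45 = 397
translate([134, 124, 397]) cube([1742, 343, 45]);
translate([134, 124, 0]) cube([78, 78, 397]);
translate([134, 389, 0]) cube([78, 78, 397]);
translate([1798, 124, 0]) cube([78, 78, 397]);
translate([1798, 389, 0]) cube([78, 78, 397]);


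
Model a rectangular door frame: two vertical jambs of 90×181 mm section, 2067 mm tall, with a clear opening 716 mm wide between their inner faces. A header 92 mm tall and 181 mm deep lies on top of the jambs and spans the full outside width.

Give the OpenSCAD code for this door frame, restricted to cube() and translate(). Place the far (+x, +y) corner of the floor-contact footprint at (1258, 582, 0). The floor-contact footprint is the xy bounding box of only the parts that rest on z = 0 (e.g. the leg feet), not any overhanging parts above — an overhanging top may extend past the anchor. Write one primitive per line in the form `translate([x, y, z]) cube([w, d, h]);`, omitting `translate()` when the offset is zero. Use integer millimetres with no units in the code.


translate([362, 401, 0]) cube([90, 181, 2067]);
translate([1168, 401, 0]) cube([90, 181, 2067]);
translate([362, 401, 2067]) cube([896, 181, 92]);


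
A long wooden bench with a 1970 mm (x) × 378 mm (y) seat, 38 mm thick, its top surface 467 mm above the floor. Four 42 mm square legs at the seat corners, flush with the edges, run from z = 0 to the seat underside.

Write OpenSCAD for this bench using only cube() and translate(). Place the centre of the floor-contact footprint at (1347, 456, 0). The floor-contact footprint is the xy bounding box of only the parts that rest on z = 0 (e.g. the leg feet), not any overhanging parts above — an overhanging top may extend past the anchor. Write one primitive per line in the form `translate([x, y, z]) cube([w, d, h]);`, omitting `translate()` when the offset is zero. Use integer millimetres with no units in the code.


// leg_h = 467 − 38 = 429
translate([362, 267, 429]) cube([1970, 378, 38]);
translate([362, 267, 0]) cube([42, 42, 429]);
translate([362, 603, 0]) cube([42, 42, 429]);
translate([2290, 267, 0]) cube([42, 42, 429]);
translate([2290, 603, 0]) cube([42, 42, 429]);


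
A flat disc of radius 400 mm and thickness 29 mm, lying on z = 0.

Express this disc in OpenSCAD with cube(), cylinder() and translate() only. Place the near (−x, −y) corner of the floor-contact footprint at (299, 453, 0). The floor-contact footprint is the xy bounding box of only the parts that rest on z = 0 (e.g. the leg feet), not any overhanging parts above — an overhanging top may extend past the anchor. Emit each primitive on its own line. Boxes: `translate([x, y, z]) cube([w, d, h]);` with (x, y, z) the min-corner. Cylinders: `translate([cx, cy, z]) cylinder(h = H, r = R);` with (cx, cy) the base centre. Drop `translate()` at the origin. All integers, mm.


translate([699, 853, 0]) cylinder(h = 29, r = 400);


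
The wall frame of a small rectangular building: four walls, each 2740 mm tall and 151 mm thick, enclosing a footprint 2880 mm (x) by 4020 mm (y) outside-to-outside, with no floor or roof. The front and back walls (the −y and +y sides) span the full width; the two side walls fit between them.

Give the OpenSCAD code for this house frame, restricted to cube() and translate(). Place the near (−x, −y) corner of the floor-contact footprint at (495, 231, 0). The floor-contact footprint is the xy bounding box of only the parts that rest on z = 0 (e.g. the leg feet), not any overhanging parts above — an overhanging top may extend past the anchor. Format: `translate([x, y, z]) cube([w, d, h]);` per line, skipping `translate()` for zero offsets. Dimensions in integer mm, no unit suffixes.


translate([495, 231, 0]) cube([2880, 151, 2740]);
translate([495, 4100, 0]) cube([2880, 151, 2740]);
translate([495, 382, 0]) cube([151, 3718, 2740]);
translate([3224, 382, 0]) cube([151, 3718, 2740]);


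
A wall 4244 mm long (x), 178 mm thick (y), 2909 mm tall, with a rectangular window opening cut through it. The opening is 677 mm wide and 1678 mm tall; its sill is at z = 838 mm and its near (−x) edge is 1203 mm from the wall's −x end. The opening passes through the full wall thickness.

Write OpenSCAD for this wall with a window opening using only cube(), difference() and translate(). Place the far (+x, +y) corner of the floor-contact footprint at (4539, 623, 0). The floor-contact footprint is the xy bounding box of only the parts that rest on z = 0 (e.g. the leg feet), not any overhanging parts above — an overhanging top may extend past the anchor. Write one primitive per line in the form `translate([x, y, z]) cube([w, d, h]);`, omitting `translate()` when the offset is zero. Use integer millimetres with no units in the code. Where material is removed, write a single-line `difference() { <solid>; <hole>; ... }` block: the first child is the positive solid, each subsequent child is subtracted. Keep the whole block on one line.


difference() { translate([295, 445, 0]) cube([4244, 178, 2909]); translate([1498, 445, 838]) cube([677, 178, 1678]); }


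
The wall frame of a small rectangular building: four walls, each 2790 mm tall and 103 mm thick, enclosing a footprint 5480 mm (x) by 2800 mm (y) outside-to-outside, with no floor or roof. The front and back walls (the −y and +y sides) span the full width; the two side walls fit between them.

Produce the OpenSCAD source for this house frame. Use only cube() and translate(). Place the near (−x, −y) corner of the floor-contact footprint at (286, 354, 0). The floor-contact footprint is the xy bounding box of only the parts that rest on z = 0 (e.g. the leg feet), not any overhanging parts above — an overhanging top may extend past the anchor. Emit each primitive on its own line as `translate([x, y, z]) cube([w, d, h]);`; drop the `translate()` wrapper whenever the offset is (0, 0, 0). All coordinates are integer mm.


translate([286, 354, 0]) cube([5480, 103, 2790]);
translate([286, 3051, 0]) cube([5480, 103, 2790]);
translate([286, 457, 0]) cube([103, 2594, 2790]);
translate([5663, 457, 0]) cube([103, 2594, 2790]);


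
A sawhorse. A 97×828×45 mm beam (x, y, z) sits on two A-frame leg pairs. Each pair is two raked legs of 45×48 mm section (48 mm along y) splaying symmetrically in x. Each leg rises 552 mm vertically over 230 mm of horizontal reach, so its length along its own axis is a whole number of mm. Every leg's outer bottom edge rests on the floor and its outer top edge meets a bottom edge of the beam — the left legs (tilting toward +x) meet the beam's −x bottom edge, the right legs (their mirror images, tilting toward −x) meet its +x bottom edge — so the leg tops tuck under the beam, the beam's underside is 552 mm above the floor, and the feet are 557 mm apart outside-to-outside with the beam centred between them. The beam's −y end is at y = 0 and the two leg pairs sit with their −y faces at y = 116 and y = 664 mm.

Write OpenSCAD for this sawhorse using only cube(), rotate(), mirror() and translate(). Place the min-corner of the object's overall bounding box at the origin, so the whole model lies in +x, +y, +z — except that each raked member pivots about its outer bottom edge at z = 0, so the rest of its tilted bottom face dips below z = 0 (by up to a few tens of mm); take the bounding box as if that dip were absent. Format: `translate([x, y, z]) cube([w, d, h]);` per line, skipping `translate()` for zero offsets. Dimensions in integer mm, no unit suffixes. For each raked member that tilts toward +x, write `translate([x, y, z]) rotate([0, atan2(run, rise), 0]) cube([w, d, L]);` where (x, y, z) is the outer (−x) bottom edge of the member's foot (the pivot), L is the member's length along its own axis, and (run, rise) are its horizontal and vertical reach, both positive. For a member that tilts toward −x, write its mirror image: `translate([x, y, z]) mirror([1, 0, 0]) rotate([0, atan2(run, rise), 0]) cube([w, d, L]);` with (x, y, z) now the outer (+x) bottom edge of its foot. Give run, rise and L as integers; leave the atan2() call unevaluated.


translate([230, 0, 552]) cube([97, 828, 45]);
translate([0, 116, 0]) rotate([0, atan2(230, 552), 0]) cube([45, 48, 598]);
translate([557, 116, 0]) mirror([1, 0, 0]) rotate([0, atan2(230, 552), 0]) cube([45, 48, 598]);
translate([0, 664, 0]) rotate([0, atan2(230, 552), 0]) cube([45, 48, 598]);
translate([557, 664, 0]) mirror([1, 0, 0]) rotate([0, atan2(230, 552), 0]) cube([45, 48, 598]);


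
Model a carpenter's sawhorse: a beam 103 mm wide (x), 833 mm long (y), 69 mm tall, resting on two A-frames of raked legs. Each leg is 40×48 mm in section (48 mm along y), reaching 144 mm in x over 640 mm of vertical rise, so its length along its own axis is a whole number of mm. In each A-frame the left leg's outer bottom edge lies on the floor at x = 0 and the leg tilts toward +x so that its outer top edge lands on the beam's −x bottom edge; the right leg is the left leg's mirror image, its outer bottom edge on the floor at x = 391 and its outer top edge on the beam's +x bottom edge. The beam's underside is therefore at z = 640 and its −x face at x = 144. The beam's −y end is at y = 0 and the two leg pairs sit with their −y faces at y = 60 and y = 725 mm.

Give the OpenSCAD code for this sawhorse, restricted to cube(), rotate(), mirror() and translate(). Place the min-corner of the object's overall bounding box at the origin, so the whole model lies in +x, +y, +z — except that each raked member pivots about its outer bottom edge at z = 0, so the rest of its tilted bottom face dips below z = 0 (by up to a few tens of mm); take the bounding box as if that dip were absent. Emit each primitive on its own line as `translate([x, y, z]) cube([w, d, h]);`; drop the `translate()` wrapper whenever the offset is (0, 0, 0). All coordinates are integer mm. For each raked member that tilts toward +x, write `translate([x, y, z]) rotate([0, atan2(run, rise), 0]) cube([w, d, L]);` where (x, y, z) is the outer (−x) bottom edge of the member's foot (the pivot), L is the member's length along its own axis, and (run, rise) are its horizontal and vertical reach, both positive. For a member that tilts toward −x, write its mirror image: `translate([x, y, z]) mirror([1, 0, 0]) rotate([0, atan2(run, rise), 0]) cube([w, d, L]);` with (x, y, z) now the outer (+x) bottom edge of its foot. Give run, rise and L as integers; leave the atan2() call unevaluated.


translate([144, 0, 640]) cube([103, 833, 69]);
translate([0, 60, 0]) rotate([0, atan2(144, 640), 0]) cube([40, 48, 656]);
translate([391, 60, 0]) mirror([1, 0, 0]) rotate([0, atan2(144, 640), 0]) cube([40, 48, 656]);
translate([0, 725, 0]) rotate([0, atan2(144, 640), 0]) cube([40, 48, 656]);
translate([391, 725, 0]) mirror([1, 0, 0]) rotate([0, atan2(144, 640), 0]) cube([40, 48, 656]);


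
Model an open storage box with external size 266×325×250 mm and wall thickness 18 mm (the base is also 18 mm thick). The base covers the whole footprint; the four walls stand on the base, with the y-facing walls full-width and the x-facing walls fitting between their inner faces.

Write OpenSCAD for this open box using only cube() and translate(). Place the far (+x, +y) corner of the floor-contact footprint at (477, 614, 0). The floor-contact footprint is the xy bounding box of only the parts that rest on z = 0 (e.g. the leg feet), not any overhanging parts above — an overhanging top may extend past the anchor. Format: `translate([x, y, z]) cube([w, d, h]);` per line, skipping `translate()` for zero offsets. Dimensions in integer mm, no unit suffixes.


translate([211, 289, 0]) cube([266, 325, 18]);
translate([211, 289, 18]) cube([266, 18, 232]);
translate([211, 596, 18]) cube([266, 18, 232]);
translate([211, 307, 18]) cube([18, 289, 232]);
translate([459, 307, 18]) cube([18, 289, 232]);


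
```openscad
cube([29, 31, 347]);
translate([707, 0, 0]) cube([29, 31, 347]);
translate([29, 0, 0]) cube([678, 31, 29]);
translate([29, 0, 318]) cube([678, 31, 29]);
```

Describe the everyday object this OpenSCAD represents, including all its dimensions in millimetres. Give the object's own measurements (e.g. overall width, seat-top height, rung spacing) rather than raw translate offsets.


A rectangular picture frame lying in the x–z plane (depth along y). The opening is 678 mm wide (x) by 289 mm tall (z), surrounded by a border 29 mm wide on all four sides. The frame is 31 mm deep and is made of two full-height vertical stiles with two horizontal rails fitted between them.


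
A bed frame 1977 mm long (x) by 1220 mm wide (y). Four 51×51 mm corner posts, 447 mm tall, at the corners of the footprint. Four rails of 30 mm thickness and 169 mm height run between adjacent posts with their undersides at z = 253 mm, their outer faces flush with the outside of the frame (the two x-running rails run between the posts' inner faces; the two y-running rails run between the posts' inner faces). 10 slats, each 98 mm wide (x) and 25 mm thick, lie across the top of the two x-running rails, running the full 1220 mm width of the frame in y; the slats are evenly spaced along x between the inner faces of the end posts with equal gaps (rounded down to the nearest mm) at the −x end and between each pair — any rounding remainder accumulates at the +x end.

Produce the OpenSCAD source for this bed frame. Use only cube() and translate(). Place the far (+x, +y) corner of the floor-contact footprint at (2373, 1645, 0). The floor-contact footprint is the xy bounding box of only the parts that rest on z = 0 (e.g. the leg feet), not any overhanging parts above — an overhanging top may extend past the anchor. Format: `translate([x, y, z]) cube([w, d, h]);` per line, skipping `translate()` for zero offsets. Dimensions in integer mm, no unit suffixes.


// slat z = rail_z + rail_h = 253 + 169 = 422
// slat gap = ⌊(1875 − 10·98) / 11⌋ = 81
translate([396, 425, 0]) cube([51, 51, 447]);
translate([396, 1594, 0]) cube([51, 51, 447]);
translate([2322, 425, 0]) cube([51, 51, 447]);
translate([2322, 1594, 0]) cube([51, 51, 447]);
translate([447, 425, 253]) cube([1875, 30, 169]);
translate([447, 1615, 253]) cube([1875, 30, 169]);
translate([396, 476, 253]) cube([30, 1118, 169]);
translate([2343, 476, 253]) cube([30, 1118, 169]);
translate([528, 425, 422]) cube([98, 1220, 25]);
translate([707, 425, 422]) cube([98, 1220, 25]);
translate([886, 425, 422]) cube([98, 1220, 25]);
translate([1065, 425, 422]) cube([98, 1220, 25]);
translate([1244, 425, 422]) cube([98, 1220, 25]);
translate([1423, 425, 422]) cube([98, 1220, 25]);
translate([1602, 425, 422]) cube([98, 1220, 25]);
translate([1781, 425, 422]) cube([98, 1220, 25]);
translate([1960, 425, 422]) cube([98, 1220, 25]);
translate([2139, 425, 422]) cube([98, 1220, 25]);


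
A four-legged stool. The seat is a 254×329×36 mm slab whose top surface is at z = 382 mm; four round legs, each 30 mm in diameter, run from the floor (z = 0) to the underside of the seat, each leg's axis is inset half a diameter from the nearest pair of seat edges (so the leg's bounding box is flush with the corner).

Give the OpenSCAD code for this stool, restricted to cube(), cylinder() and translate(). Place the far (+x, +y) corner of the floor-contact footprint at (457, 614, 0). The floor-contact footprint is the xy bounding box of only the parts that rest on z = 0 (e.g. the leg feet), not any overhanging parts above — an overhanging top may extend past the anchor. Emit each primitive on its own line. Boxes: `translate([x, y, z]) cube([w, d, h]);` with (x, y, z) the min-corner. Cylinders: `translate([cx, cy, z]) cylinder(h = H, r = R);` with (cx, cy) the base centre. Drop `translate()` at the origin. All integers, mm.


// leg_h = 382 - 36 = 346
translate([203, 285, 346]) cube([254, 329, 36]);
translate([218, 300, 0]) cylinder(h = 346, r = 15);
translate([442, 300, 0]) cylinder(h = 346, r = 15);
translate([218, 599, 0]) cylinder(h = 346, r = 15);
translate([442, 599, 0]) cylinder(h = 346, r = 15);


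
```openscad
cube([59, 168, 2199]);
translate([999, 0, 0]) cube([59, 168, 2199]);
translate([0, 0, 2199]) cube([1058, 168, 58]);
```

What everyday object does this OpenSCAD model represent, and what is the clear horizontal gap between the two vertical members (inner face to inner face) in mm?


A door frame. The clear opening width is 940 mm.

Two 2199 mm tall posts with a header on top — a door frame. The left jamb is 59 mm wide at x = 0; the right jamb starts at x = 999. The clear opening is 999 − 59 = 940 mm.


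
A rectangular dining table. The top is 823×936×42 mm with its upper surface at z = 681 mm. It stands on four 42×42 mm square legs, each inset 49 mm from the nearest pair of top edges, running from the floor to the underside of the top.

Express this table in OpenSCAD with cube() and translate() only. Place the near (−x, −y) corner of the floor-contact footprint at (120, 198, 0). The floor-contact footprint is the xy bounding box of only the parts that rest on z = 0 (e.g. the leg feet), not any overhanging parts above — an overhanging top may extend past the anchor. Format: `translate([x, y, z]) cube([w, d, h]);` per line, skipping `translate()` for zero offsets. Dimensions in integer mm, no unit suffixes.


translate([71, 149, 639]) cube([823, 936, 42]);
translate([120, 198, 0]) cube([42, 42, 639]);
translate([803, 198, 0]) cube([42, 42, 639]);
translate([120, 994, 0]) cube([42, 42, 639]);
translate([803, 994, 0]) cube([42, 42, 639]);


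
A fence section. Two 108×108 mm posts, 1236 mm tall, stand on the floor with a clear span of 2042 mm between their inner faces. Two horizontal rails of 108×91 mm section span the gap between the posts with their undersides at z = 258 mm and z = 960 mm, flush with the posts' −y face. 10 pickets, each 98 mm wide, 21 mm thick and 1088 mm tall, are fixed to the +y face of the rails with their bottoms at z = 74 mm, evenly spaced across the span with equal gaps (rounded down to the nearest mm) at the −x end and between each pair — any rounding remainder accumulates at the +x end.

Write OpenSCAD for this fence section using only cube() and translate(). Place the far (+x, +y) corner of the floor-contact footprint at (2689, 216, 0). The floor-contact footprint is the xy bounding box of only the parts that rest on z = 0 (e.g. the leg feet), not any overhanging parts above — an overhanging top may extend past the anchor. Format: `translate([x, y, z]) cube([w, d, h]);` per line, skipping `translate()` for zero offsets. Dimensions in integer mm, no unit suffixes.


translate([431, 108, 0]) cube([108, 108, 1236]);
translate([2581, 108, 0]) cube([108, 108, 1236]);
translate([539, 108, 258]) cube([2042, 108, 91]);
translate([539, 108, 960]) cube([2042, 108, 91]);
translate([635, 216, 74]) cube([98, 21, 1088]);
translate([829, 216, 74]) cube([98, 21, 1088]);
translate([1023, 216, 74]) cube([98, 21, 1088]);
translate([1217, 216, 74]) cube([98, 21, 1088]);
translate([1411, 216, 74]) cube([98, 21, 1088]);
translate([1605, 216, 74]) cube([98, 21, 1088]);
translate([1799, 216, 74]) cube([98, 21, 1088]);
translate([1993, 216, 74]) cube([98, 21, 1088]);
translate([2187, 216, 74]) cube([98, 21, 1088]);
translate([2381, 216, 74]) cube([98, 21, 1088]);


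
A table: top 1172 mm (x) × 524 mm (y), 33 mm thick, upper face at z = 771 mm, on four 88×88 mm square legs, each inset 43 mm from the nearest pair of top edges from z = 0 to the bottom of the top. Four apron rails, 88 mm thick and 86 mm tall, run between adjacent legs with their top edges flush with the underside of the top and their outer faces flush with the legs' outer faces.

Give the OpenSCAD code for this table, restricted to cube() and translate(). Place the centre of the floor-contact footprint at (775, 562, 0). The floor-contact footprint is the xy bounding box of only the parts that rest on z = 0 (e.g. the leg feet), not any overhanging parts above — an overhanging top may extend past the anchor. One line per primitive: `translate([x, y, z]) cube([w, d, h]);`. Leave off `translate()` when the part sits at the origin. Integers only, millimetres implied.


translate([189, 300, 738]) cube([1172, 524, 33]);
translate([232, 343, 0]) cube([88, 88, 738]);
translate([1230, 343, 0]) cube([88, 88, 738]);
translate([232, 693, 0]) cube([88, 88, 738]);
translate([1230, 693, 0]) cube([88, 88, 738]);
translate([320, 343, 652]) cube([910, 88, 86]);
translate([320, 693, 652]) cube([910, 88, 86]);
translate([232, 431, 652]) cube([88, 262, 86]);
translate([1230, 431, 652]) cube([88, 262, 86]);


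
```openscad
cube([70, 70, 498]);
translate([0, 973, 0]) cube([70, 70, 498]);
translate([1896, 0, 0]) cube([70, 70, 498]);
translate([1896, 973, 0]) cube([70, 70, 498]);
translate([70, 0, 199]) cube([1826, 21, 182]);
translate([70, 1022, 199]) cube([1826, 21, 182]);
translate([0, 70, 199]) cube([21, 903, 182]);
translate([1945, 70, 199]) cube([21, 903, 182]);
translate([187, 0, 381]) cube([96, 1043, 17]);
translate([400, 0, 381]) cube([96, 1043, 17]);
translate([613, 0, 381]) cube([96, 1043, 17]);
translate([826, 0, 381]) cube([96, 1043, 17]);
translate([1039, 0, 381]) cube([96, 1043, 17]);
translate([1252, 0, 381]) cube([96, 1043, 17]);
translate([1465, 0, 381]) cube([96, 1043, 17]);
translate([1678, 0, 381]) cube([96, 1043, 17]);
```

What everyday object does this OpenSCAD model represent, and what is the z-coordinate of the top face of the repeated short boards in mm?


A bed frame. The slat-top height is 398 mm.

Four posts, four rails, and a row of slats — a bed frame. Slats sit on the rails at z = 199 + 182 = 381; with slat thickness 17, the top is 398 mm.


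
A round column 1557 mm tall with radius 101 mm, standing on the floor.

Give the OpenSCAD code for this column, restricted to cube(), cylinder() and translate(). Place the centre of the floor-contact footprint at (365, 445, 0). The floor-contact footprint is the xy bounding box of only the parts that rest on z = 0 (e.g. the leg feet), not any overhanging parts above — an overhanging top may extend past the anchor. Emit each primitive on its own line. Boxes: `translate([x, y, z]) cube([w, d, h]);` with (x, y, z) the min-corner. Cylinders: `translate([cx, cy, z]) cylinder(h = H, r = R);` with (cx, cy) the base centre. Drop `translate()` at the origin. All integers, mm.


translate([365, 445, 0]) cylinder(h = 1557, r = 101);


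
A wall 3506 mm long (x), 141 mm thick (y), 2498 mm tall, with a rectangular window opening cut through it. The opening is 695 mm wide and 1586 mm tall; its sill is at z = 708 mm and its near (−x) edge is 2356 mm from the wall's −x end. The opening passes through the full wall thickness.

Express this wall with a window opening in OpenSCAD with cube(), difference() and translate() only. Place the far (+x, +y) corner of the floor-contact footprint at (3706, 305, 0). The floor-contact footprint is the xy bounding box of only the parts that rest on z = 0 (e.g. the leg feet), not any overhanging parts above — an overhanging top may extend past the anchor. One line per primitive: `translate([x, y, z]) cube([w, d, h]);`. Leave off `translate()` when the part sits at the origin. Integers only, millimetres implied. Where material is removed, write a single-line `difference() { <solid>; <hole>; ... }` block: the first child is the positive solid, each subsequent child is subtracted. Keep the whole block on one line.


difference() { translate([200, 164, 0]) cube([3506, 141, 2498]); translate([2556, 164, 708]) cube([695, 141, 1586]); }


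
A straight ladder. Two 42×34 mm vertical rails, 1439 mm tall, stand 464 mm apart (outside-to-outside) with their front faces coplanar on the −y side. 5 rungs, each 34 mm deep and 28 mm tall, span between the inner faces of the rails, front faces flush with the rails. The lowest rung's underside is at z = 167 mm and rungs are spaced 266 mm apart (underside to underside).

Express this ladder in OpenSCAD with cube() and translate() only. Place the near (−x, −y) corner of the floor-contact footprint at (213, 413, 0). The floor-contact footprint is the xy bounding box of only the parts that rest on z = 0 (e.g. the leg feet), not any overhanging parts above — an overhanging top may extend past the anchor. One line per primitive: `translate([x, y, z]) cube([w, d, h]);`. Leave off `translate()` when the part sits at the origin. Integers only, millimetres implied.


// rung span = 464 - 2*42 = 380
// rung[k] z = 167 + k*266
translate([213, 413, 0]) cube([42, 34, 1439]);
translate([635, 413, 0]) cube([42, 34, 1439]);
translate([255, 413, 167]) cube([380, 34, 28]);
translate([255, 413, 433]) cube([380, 34, 28]);
translate([255, 413, 699]) cube([380, 34, 28]);
translate([255, 413, 965]) cube([380, 34, 28]);
translate([255, 413, 1231]) cube([380, 34, 28]);


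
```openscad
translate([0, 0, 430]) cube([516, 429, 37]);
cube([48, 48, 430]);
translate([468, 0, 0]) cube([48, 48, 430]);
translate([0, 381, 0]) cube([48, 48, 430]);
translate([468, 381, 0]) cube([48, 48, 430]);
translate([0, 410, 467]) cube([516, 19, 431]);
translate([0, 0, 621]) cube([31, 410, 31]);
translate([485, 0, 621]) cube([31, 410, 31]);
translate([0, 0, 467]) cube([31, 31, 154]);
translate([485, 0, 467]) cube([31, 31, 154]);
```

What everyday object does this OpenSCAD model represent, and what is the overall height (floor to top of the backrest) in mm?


A chair. The overall height is 898 mm.

A slab on four corner posts with a tall panel at the back — a chair. The seat slab sits at z = 430 with thickness 37, and the 431 mm backrest starts at the seat top, so the overall height is 430 + 37 + 431 = 898 mm.


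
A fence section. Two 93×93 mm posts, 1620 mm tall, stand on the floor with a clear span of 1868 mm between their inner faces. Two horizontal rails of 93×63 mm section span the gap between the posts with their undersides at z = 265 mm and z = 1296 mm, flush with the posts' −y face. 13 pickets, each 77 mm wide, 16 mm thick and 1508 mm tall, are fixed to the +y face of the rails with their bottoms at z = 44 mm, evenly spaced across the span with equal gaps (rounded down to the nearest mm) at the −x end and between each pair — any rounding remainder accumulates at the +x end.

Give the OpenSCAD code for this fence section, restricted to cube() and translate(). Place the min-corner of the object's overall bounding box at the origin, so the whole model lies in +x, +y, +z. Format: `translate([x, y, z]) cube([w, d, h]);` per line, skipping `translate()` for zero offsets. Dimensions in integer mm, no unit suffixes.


cube([93, 93, 1620]);
translate([1961, 0, 0]) cube([93, 93, 1620]);
translate([93, 0, 265]) cube([1868, 93, 63]);
translate([93, 0, 1296]) cube([1868, 93, 63]);
translate([154, 93, 44]) cube([77, 16, 1508]);
translate([292, 93, 44]) cube([77, 16, 1508]);
translate([430, 93, 44]) cube([77, 16, 1508]);
translate([568, 93, 44]) cube([77, 16, 1508]);
translate([706, 93, 44]) cube([77, 16, 1508]);
translate([844, 93, 44]) cube([77, 16, 1508]);
translate([982, 93, 44]) cube([77, 16, 1508]);
translate([1120, 93, 44]) cube([77, 16, 1508]);
translate([1258, 93, 44]) cube([77, 16, 1508]);
translate([1396, 93, 44]) cube([77, 16, 1508]);
translate([1534, 93, 44]) cube([77, 16, 1508]);
translate([1672, 93, 44]) cube([77, 16, 1508]);
translate([1810, 93, 44]) cube([77, 16, 1508]);


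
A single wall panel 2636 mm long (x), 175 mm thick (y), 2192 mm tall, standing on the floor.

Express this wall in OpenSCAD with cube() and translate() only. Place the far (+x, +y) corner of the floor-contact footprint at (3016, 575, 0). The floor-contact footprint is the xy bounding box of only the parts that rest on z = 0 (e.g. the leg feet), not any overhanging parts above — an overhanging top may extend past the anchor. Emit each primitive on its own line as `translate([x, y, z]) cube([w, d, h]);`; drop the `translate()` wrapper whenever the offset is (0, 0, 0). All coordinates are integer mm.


translate([380, 400, 0]) cube([2636, 175, 2192]);
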